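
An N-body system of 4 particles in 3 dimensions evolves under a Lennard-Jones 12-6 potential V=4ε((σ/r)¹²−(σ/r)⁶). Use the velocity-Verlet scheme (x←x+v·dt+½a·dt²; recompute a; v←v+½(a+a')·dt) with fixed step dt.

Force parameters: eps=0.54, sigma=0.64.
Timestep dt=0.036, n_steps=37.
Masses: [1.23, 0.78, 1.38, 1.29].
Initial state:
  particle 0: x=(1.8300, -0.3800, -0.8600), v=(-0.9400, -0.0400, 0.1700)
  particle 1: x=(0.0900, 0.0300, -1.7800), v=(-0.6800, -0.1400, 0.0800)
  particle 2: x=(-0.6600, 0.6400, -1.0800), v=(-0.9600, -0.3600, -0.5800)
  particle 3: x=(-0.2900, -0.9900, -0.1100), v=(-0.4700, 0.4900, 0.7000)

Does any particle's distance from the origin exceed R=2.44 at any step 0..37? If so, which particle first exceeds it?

step 0: x0=(1.8300, -0.3800, -0.8600) x1=(0.0900, 0.0300, -1.7800) x2=(-0.6600, 0.6400, -1.0800) x3=(-0.2900, -0.9900, -0.1100)
step 1: x0=(1.7962, -0.3814, -0.8539) x1=(0.0654, 0.0251, -1.7770) x2=(-0.6945, 0.6270, -1.1009) x3=(-0.3069, -0.9724, -0.0848)
step 2: x0=(1.7623, -0.3829, -0.8478) x1=(0.0405, 0.0203, -1.7737) x2=(-0.7288, 0.6138, -1.1220) x3=(-0.3238, -0.9547, -0.0596)
step 3: x0=(1.7284, -0.3843, -0.8417) x1=(0.0153, 0.0158, -1.7702) x2=(-0.7630, 0.6005, -1.1433) x3=(-0.3408, -0.9370, -0.0345)
step 4: x0=(1.6946, -0.3858, -0.8355) x1=(-0.0102, 0.0116, -1.7663) x2=(-0.7969, 0.5871, -1.1646) x3=(-0.3577, -0.9193, -0.0093)
step 5: x0=(1.6607, -0.3872, -0.8294) x1=(-0.0360, 0.0076, -1.7622) x2=(-0.8307, 0.5735, -1.1862) x3=(-0.3746, -0.9017, 0.0159)
step 6: x0=(1.6268, -0.3886, -0.8233) x1=(-0.0623, 0.0039, -1.7578) x2=(-0.8642, 0.5597, -1.2078) x3=(-0.3915, -0.8840, 0.0410)
step 7: x0=(1.5929, -0.3901, -0.8172) x1=(-0.0890, 0.0005, -1.7530) x2=(-0.8974, 0.5457, -1.2297) x3=(-0.4084, -0.8663, 0.0661)
step 8: x0=(1.5590, -0.3915, -0.8111) x1=(-0.1162, -0.0026, -1.7479) x2=(-0.9304, 0.5316, -1.2517) x3=(-0.4253, -0.8485, 0.0912)
step 9: x0=(1.5250, -0.3929, -0.8050) x1=(-0.1439, -0.0053, -1.7425) x2=(-0.9631, 0.5172, -1.2739) x3=(-0.4422, -0.8308, 0.1163)
step 10: x0=(1.4911, -0.3943, -0.7989) x1=(-0.1722, -0.0077, -1.7367) x2=(-0.9954, 0.5027, -1.2964) x3=(-0.4591, -0.8131, 0.1414)
step 11: x0=(1.4571, -0.3958, -0.7928) x1=(-0.2011, -0.0096, -1.7305) x2=(-1.0274, 0.4879, -1.3190) x3=(-0.4760, -0.7953, 0.1665)
step 12: x0=(1.4232, -0.3972, -0.7868) x1=(-0.2309, -0.0111, -1.7239) x2=(-1.0589, 0.4728, -1.3418) x3=(-0.4929, -0.7776, 0.1916)
step 13: x0=(1.3892, -0.3986, -0.7807) x1=(-0.2614, -0.0121, -1.7170) x2=(-1.0899, 0.4574, -1.3648) x3=(-0.5098, -0.7598, 0.2166)
step 14: x0=(1.3552, -0.4000, -0.7746) x1=(-0.2929, -0.0126, -1.7096) x2=(-1.1204, 0.4418, -1.3880) x3=(-0.5267, -0.7421, 0.2417)
step 15: x0=(1.3212, -0.4015, -0.7685) x1=(-0.3254, -0.0125, -1.7018) x2=(-1.1503, 0.4258, -1.4115) x3=(-0.5436, -0.7243, 0.2667)
step 16: x0=(1.2872, -0.4029, -0.7624) x1=(-0.3592, -0.0118, -1.6935) x2=(-1.1795, 0.4094, -1.4352) x3=(-0.5605, -0.7066, 0.2917)
step 17: x0=(1.2532, -0.4043, -0.7563) x1=(-0.3943, -0.0103, -1.6848) x2=(-1.2079, 0.3926, -1.4592) x3=(-0.5774, -0.6888, 0.3168)
step 18: x0=(1.2192, -0.4057, -0.7503) x1=(-0.4311, -0.0080, -1.6756) x2=(-1.2354, 0.3754, -1.4834) x3=(-0.5942, -0.6710, 0.3418)
step 19: x0=(1.1851, -0.4071, -0.7442) x1=(-0.4698, -0.0048, -1.6659) x2=(-1.2618, 0.3576, -1.5079) x3=(-0.6111, -0.6532, 0.3668)
step 20: x0=(1.1510, -0.4085, -0.7381) x1=(-0.5106, -0.0007, -1.6558) x2=(-1.2869, 0.3393, -1.5326) x3=(-0.6280, -0.6354, 0.3917)
step 21: x0=(1.1170, -0.4100, -0.7321) x1=(-0.5541, 0.0047, -1.6453) x2=(-1.3106, 0.3203, -1.5576) x3=(-0.6449, -0.6177, 0.4167)
step 22: x0=(1.0829, -0.4114, -0.7260) x1=(-0.6005, 0.0112, -1.6344) x2=(-1.3326, 0.3006, -1.5827) x3=(-0.6617, -0.5999, 0.4417)
step 23: x0=(1.0488, -0.4128, -0.7199) x1=(-0.6499, 0.0190, -1.6233) x2=(-1.3528, 0.2803, -1.6080) x3=(-0.6786, -0.5821, 0.4667)
step 24: x0=(1.0147, -0.4142, -0.7139) x1=(-0.7018, 0.0276, -1.6121) x2=(-1.3717, 0.2594, -1.6333) x3=(-0.6955, -0.5643, 0.4916)
step 25: x0=(0.9805, -0.4156, -0.7078) x1=(-0.7524, 0.0358, -1.6008) x2=(-1.3914, 0.2388, -1.6586) x3=(-0.7123, -0.5465, 0.5165)
step 26: x0=(0.9464, -0.4170, -0.7018) x1=(-0.7922, 0.0406, -1.5886) x2=(-1.4171, 0.2201, -1.6845) x3=(-0.7292, -0.5287, 0.5415)
step 27: x0=(0.9123, -0.4184, -0.6957) x1=(-0.8132, 0.0400, -1.5735) x2=(-1.4534, 0.2045, -1.7120) x3=(-0.7460, -0.5109, 0.5664)
step 28: x0=(0.8781, -0.4198, -0.6896) x1=(-0.8244, 0.0368, -1.5562) x2=(-1.4952, 0.1902, -1.7407) x3=(-0.7629, -0.4931, 0.5913)
step 29: x0=(0.8439, -0.4212, -0.6836) x1=(-0.8348, 0.0335, -1.5388) x2=(-1.5375, 0.1761, -1.7695) x3=(-0.7797, -0.4753, 0.6162)
step 30: x0=(0.8098, -0.4226, -0.6775) x1=(-0.8477, 0.0307, -1.5221) x2=(-1.5784, 0.1617, -1.7978) x3=(-0.7966, -0.4575, 0.6412)
step 31: x0=(0.7756, -0.4240, -0.6715) x1=(-0.8636, 0.0284, -1.5066) x2=(-1.6175, 0.1470, -1.8255) x3=(-0.8134, -0.4397, 0.6660)
step 32: x0=(0.7413, -0.4254, -0.6654) x1=(-0.8825, 0.0266, -1.4923) x2=(-1.6550, 0.1320, -1.8525) x3=(-0.8302, -0.4219, 0.6909)
step 33: x0=(0.7071, -0.4268, -0.6594) x1=(-0.9039, 0.0251, -1.4792) x2=(-1.6911, 0.1169, -1.8788) x3=(-0.8471, -0.4041, 0.7158)
step 34: x0=(0.6729, -0.4281, -0.6533) x1=(-0.9274, 0.0238, -1.4671) x2=(-1.7259, 0.1016, -1.9045) x3=(-0.8639, -0.3863, 0.7407)
step 35: x0=(0.6386, -0.4295, -0.6473) x1=(-0.9528, 0.0228, -1.4561) x2=(-1.7596, 0.0861, -1.9296) x3=(-0.8807, -0.3685, 0.7656)
step 36: x0=(0.6043, -0.4309, -0.6412) x1=(-0.9797, 0.0218, -1.4460) x2=(-1.7925, 0.0706, -1.9542) x3=(-0.8975, -0.3506, 0.7904)
step 37: x0=(0.5701, -0.4323, -0.6352) x1=(-1.0081, 0.0210, -1.4367) x2=(-1.8246, 0.0551, -1.9783) x3=(-0.9143, -0.3328, 0.8153)

yes, particle 2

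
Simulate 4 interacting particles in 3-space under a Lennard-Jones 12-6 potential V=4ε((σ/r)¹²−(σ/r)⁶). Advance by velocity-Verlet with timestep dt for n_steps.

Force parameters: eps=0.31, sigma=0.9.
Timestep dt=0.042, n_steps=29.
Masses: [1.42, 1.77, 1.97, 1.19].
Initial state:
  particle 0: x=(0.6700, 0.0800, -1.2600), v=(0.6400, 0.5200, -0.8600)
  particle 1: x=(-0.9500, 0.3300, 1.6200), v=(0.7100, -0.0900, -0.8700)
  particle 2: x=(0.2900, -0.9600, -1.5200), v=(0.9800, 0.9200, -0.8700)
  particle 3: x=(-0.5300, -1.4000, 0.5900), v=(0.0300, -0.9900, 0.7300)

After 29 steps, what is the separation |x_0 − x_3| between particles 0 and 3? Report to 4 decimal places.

step 0: x0=(0.6700, 0.0800, -1.2600) x1=(-0.9500, 0.3300, 1.6200) x2=(0.2900, -0.9600, -1.5200) x3=(-0.5300, -1.4000, 0.5900)
step 1: x0=(0.6967, 0.1014, -1.2962) x1=(-0.9202, 0.3262, 1.5835) x2=(0.3313, -0.9210, -1.5565) x3=(-0.5287, -1.4416, 0.6207)
step 2: x0=(0.7231, 0.1218, -1.3327) x1=(-0.8903, 0.3224, 1.5469) x2=(0.3728, -0.8814, -1.5927) x3=(-0.5275, -1.4831, 0.6513)
step 3: x0=(0.7491, 0.1413, -1.3694) x1=(-0.8605, 0.3186, 1.5103) x2=(0.4145, -0.8411, -1.6288) x3=(-0.5262, -1.5246, 0.6820)
step 4: x0=(0.7749, 0.1600, -1.4063) x1=(-0.8307, 0.3147, 1.4737) x2=(0.4565, -0.8002, -1.6648) x3=(-0.5250, -1.5660, 0.7127)
step 5: x0=(0.8005, 0.1781, -1.4434) x1=(-0.8008, 0.3108, 1.4371) x2=(0.4986, -0.7589, -1.7006) x3=(-0.5237, -1.6074, 0.7433)
step 6: x0=(0.8260, 0.1961, -1.4805) x1=(-0.7710, 0.3069, 1.4005) x2=(0.5407, -0.7174, -1.7363) x3=(-0.5225, -1.6488, 0.7740)
step 7: x0=(0.8517, 0.2146, -1.5175) x1=(-0.7411, 0.3030, 1.3639) x2=(0.5827, -0.6764, -1.7722) x3=(-0.5212, -1.6901, 0.8047)
step 8: x0=(0.8779, 0.2350, -1.5539) x1=(-0.7113, 0.2990, 1.3273) x2=(0.6243, -0.6367, -1.8085) x3=(-0.5200, -1.7314, 0.8354)
step 9: x0=(0.9052, 0.2589, -1.5893) x1=(-0.6814, 0.2951, 1.2907) x2=(0.6651, -0.5996, -1.8455) x3=(-0.5187, -1.7727, 0.8661)
step 10: x0=(0.9339, 0.2879, -1.6231) x1=(-0.6516, 0.2911, 1.2540) x2=(0.7049, -0.5661, -1.8837) x3=(-0.5175, -1.8139, 0.8968)
step 11: x0=(0.9642, 0.3228, -1.6552) x1=(-0.6217, 0.2871, 1.2174) x2=(0.7436, -0.5370, -1.9231) x3=(-0.5162, -1.8551, 0.9276)
step 12: x0=(0.9959, 0.3630, -1.6856) x1=(-0.5918, 0.2830, 1.1808) x2=(0.7813, -0.5115, -1.9637) x3=(-0.5150, -1.8963, 0.9583)
step 13: x0=(1.0284, 0.4067, -1.7149) x1=(-0.5620, 0.2790, 1.1441) x2=(0.8184, -0.4887, -2.0051) x3=(-0.5137, -1.9375, 0.9890)
step 14: x0=(1.0613, 0.4523, -1.7436) x1=(-0.5321, 0.2749, 1.1075) x2=(0.8551, -0.4672, -2.0469) x3=(-0.5125, -1.9786, 1.0197)
step 15: x0=(1.0944, 0.4985, -1.7720) x1=(-0.5023, 0.2709, 1.0708) x2=(0.8918, -0.4461, -2.0889) x3=(-0.5113, -2.0197, 1.0504)
step 16: x0=(1.1275, 0.5446, -1.8005) x1=(-0.4724, 0.2668, 1.0342) x2=(0.9285, -0.4250, -2.1309) x3=(-0.5100, -2.0608, 1.0811)
step 17: x0=(1.1604, 0.5901, -1.8293) x1=(-0.4425, 0.2627, 0.9975) x2=(0.9652, -0.4034, -2.1727) x3=(-0.5088, -2.1019, 1.1118)
step 18: x0=(1.1932, 0.6347, -1.8583) x1=(-0.4127, 0.2586, 0.9609) x2=(1.0021, -0.3812, -2.2143) x3=(-0.5075, -2.1430, 1.1426)
step 19: x0=(1.2258, 0.6785, -1.8876) x1=(-0.3828, 0.2545, 0.9242) x2=(1.0391, -0.3584, -2.2556) x3=(-0.5063, -2.1840, 1.1733)
step 20: x0=(1.2582, 0.7212, -1.9172) x1=(-0.3529, 0.2503, 0.8876) x2=(1.0762, -0.3349, -2.2968) x3=(-0.5050, -2.2251, 1.2040)
step 21: x0=(1.2905, 0.7631, -1.9472) x1=(-0.3231, 0.2462, 0.8509) x2=(1.1135, -0.3106, -2.3377) x3=(-0.5038, -2.2661, 1.2347)
step 22: x0=(1.3226, 0.8040, -1.9776) x1=(-0.2932, 0.2421, 0.8143) x2=(1.1508, -0.2858, -2.3783) x3=(-0.5025, -2.3071, 1.2654)
step 23: x0=(1.3546, 0.8440, -2.0082) x1=(-0.2633, 0.2379, 0.7776) x2=(1.1883, -0.2603, -2.4187) x3=(-0.5013, -2.3482, 1.2961)
step 24: x0=(1.3864, 0.8832, -2.0392) x1=(-0.2335, 0.2338, 0.7410) x2=(1.2258, -0.2342, -2.4589) x3=(-0.5000, -2.3892, 1.3268)
step 25: x0=(1.4181, 0.9216, -2.0705) x1=(-0.2036, 0.2297, 0.7043) x2=(1.2635, -0.2075, -2.4988) x3=(-0.4988, -2.4302, 1.3575)
step 26: x0=(1.4498, 0.9592, -2.1020) x1=(-0.1737, 0.2255, 0.6676) x2=(1.3012, -0.1802, -2.5386) x3=(-0.4975, -2.4712, 1.3882)
step 27: x0=(1.4813, 0.9961, -2.1339) x1=(-0.1438, 0.2214, 0.6310) x2=(1.3389, -0.1524, -2.5781) x3=(-0.4963, -2.5122, 1.4189)
step 28: x0=(1.5127, 1.0322, -2.1660) x1=(-0.1140, 0.2172, 0.5943) x2=(1.3768, -0.1241, -2.6175) x3=(-0.4950, -2.5532, 1.4496)
step 29: x0=(1.5441, 1.0677, -2.1984) x1=(-0.0841, 0.2131, 0.5577) x2=(1.4147, -0.0953, -2.6566) x3=(-0.4938, -2.5942, 1.4803)

5.5763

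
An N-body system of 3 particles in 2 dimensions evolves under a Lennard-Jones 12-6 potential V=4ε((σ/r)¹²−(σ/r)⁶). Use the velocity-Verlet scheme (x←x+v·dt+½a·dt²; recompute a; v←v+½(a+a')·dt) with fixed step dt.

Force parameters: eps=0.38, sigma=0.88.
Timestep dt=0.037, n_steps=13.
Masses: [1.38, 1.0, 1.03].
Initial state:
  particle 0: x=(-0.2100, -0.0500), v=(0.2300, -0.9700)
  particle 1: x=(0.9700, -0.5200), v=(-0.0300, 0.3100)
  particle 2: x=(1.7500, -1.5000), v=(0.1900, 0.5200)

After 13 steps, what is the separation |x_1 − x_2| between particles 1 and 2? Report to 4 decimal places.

step 0: x0=(-0.2100, -0.0500) x1=(0.9700, -0.5200) x2=(1.7500, -1.5000)
step 1: x0=(-0.2012, -0.0860) x1=(0.9688, -0.5087) x2=(1.7568, -1.4804)
step 2: x0=(-0.1918, -0.1222) x1=(0.9673, -0.4979) x2=(1.7629, -1.4601)
step 3: x0=(-0.1816, -0.1587) x1=(0.9653, -0.4874) x2=(1.7685, -1.4391)
step 4: x0=(-0.1706, -0.1954) x1=(0.9629, -0.4773) x2=(1.7735, -1.4174)
step 5: x0=(-0.1587, -0.2324) x1=(0.9599, -0.4676) x2=(1.7779, -1.3950)
step 6: x0=(-0.1459, -0.2695) x1=(0.9562, -0.4584) x2=(1.7816, -1.3719)
step 7: x0=(-0.1321, -0.3069) x1=(0.9519, -0.4497) x2=(1.7847, -1.3481)
step 8: x0=(-0.1172, -0.3443) x1=(0.9468, -0.4415) x2=(1.7871, -1.3235)
step 9: x0=(-0.1014, -0.3819) x1=(0.9410, -0.4340) x2=(1.7888, -1.2982)
step 10: x0=(-0.0846, -0.4195) x1=(0.9349, -0.4272) x2=(1.7897, -1.2721)
step 11: x0=(-0.0672, -0.4571) x1=(0.9286, -0.4212) x2=(1.7898, -1.2453)
step 12: x0=(-0.0495, -0.4948) x1=(0.9228, -0.4159) x2=(1.7891, -1.2176)
step 13: x0=(-0.0322, -0.5325) x1=(0.9185, -0.4115) x2=(1.7874, -1.1892)

1.1662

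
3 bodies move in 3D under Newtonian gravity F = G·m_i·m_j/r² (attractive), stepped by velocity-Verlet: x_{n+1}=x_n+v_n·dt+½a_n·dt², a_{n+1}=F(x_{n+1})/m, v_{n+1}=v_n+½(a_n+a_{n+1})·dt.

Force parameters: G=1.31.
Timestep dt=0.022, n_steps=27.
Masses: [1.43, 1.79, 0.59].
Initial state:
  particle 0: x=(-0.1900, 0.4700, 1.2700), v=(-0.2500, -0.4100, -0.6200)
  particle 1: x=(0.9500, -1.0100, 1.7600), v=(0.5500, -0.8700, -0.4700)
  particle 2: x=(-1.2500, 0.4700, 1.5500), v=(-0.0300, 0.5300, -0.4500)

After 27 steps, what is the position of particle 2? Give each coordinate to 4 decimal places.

step 0: x0=(-0.1900, 0.4700, 1.2700) x1=(0.9500, -1.0100, 1.7600) x2=(-1.2500, 0.4700, 1.5500)
step 1: x0=(-0.1956, 0.4609, 1.2564) x1=(0.9620, -1.0290, 1.7496) x2=(-1.2502, 0.4816, 1.5400)
step 2: x0=(-0.2012, 0.4515, 1.2430) x1=(0.9738, -1.0479, 1.7392) x2=(-1.2496, 0.4931, 1.5298)
step 3: x0=(-0.2071, 0.4419, 1.2298) x1=(0.9855, -1.0665, 1.7287) x2=(-1.2481, 0.5045, 1.5195)
step 4: x0=(-0.2130, 0.4322, 1.2167) x1=(0.9969, -1.0849, 1.7181) x2=(-1.2457, 0.5158, 1.5089)
step 5: x0=(-0.2191, 0.4222, 1.2038) x1=(1.0082, -1.1031, 1.7075) x2=(-1.2425, 0.5269, 1.4981)
step 6: x0=(-0.2253, 0.4121, 1.1910) x1=(1.0193, -1.1211, 1.6968) x2=(-1.2384, 0.5379, 1.4872)
step 7: x0=(-0.2317, 0.4018, 1.1784) x1=(1.0303, -1.1389, 1.6861) x2=(-1.2334, 0.5486, 1.4760)
step 8: x0=(-0.2383, 0.3913, 1.1659) x1=(1.0410, -1.1566, 1.6753) x2=(-1.2275, 0.5592, 1.4646)
step 9: x0=(-0.2450, 0.3807, 1.1536) x1=(1.0516, -1.1740, 1.6644) x2=(-1.2207, 0.5696, 1.4530)
step 10: x0=(-0.2518, 0.3700, 1.1415) x1=(1.0621, -1.1913, 1.6535) x2=(-1.2131, 0.5797, 1.4411)
step 11: x0=(-0.2588, 0.3591, 1.1296) x1=(1.0724, -1.2084, 1.6426) x2=(-1.2045, 0.5896, 1.4290)
step 12: x0=(-0.2660, 0.3482, 1.1178) x1=(1.0825, -1.2253, 1.6316) x2=(-1.1950, 0.5991, 1.4167)
step 13: x0=(-0.2734, 0.3371, 1.1061) x1=(1.0924, -1.2420, 1.6205) x2=(-1.1846, 0.6084, 1.4041)
step 14: x0=(-0.2810, 0.3260, 1.0947) x1=(1.1022, -1.2586, 1.6094) x2=(-1.1732, 0.6174, 1.3912)
step 15: x0=(-0.2888, 0.3148, 1.0834) x1=(1.1119, -1.2750, 1.5982) x2=(-1.1609, 0.6260, 1.3781)
step 16: x0=(-0.2968, 0.3036, 1.0723) x1=(1.1214, -1.2912, 1.5870) x2=(-1.1476, 0.6342, 1.3646)
step 17: x0=(-0.3050, 0.2923, 1.0614) x1=(1.1307, -1.3073, 1.5758) x2=(-1.1334, 0.6419, 1.3509)
step 18: x0=(-0.3134, 0.2811, 1.0506) x1=(1.1399, -1.3232, 1.5645) x2=(-1.1181, 0.6493, 1.3369)
step 19: x0=(-0.3220, 0.2698, 1.0401) x1=(1.1489, -1.3389, 1.5531) x2=(-1.1019, 0.6561, 1.3226)
step 20: x0=(-0.3308, 0.2585, 1.0297) x1=(1.1578, -1.3545, 1.5417) x2=(-1.0847, 0.6624, 1.3079)
step 21: x0=(-0.3399, 0.2473, 1.0196) x1=(1.1665, -1.3700, 1.5303) x2=(-1.0664, 0.6681, 1.2930)
step 22: x0=(-0.3493, 0.2362, 1.0096) x1=(1.1751, -1.3852, 1.5188) x2=(-1.0471, 0.6731, 1.2776)
step 23: x0=(-0.3589, 0.2252, 0.9998) x1=(1.1835, -1.4004, 1.5073) x2=(-1.0267, 0.6775, 1.2619)
step 24: x0=(-0.3688, 0.2143, 0.9903) x1=(1.1918, -1.4154, 1.4957) x2=(-1.0052, 0.6811, 1.2458)
step 25: x0=(-0.3789, 0.2035, 0.9809) x1=(1.2000, -1.4302, 1.4841) x2=(-0.9826, 0.6839, 1.2294)
step 26: x0=(-0.3893, 0.1930, 0.9718) x1=(1.2080, -1.4449, 1.4725) x2=(-0.9589, 0.6857, 1.2125)
step 27: x0=(-0.4000, 0.1827, 0.9629) x1=(1.2159, -1.4594, 1.4608) x2=(-0.9341, 0.6866, 1.1951)

(-0.9341, 0.6866, 1.1951)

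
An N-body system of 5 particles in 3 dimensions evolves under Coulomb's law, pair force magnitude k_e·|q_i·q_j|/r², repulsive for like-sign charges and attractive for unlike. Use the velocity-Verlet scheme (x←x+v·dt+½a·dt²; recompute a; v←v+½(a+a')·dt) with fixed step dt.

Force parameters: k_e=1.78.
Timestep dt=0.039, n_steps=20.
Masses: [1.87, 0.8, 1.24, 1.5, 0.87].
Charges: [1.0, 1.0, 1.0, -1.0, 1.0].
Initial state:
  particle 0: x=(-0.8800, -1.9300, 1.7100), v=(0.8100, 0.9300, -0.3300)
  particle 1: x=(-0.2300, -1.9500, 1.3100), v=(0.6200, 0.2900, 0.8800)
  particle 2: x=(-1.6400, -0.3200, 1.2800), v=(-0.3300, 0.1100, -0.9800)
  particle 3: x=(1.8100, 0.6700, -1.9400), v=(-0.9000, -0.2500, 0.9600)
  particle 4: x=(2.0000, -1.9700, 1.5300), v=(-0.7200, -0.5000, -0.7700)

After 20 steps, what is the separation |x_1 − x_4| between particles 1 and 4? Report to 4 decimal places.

1.2423

step 0: x0=(-0.8800, -1.9300, 1.7100) x1=(-0.2300, -1.9500, 1.3100) x2=(-1.6400, -0.3200, 1.2800) x3=(1.8100, 0.6700, -1.9400) x4=(2.0000, -1.9700, 1.5300)
step 1: x0=(-0.8495, -1.8939, 1.6978) x1=(-0.2034, -1.9390, 1.3427) x2=(-1.6532, -0.3152, 1.2417) x3=(1.7748, 0.6602, -1.9024) x4=(1.9725, -1.9895, 1.4999)
step 2: x0=(-0.8212, -1.8579, 1.6870) x1=(-0.1716, -1.9288, 1.3723) x2=(-1.6670, -0.3094, 1.2031) x3=(1.7396, 0.6502, -1.8647) x4=(1.9462, -2.0090, 1.4698)
step 3: x0=(-0.7953, -1.8220, 1.6775) x1=(-0.1342, -1.9196, 1.3990) x2=(-1.6815, -0.3027, 1.1642) x3=(1.7041, 0.6400, -1.8266) x4=(1.9212, -2.0285, 1.4395)
step 4: x0=(-0.7720, -1.7861, 1.6691) x1=(-0.0911, -1.9116, 1.4232) x2=(-1.6967, -0.2950, 1.1250) x3=(1.6686, 0.6297, -1.7883) x4=(1.8974, -2.0481, 1.4090)
step 5: x0=(-0.7510, -1.7500, 1.6617) x1=(-0.0426, -1.9050, 1.4452) x2=(-1.7125, -0.2865, 1.0855) x3=(1.6329, 0.6192, -1.7498) x4=(1.8751, -2.0677, 1.3784)
step 6: x0=(-0.7324, -1.7136, 1.6551) x1=(0.0110, -1.8999, 1.4656) x2=(-1.7289, -0.2771, 1.0457) x3=(1.5971, 0.6086, -1.7110) x4=(1.8542, -2.0875, 1.3476)
step 7: x0=(-0.7159, -1.6770, 1.6493) x1=(0.0692, -1.8962, 1.4847) x2=(-1.7460, -0.2668, 1.0055) x3=(1.5612, 0.5977, -1.6719) x4=(1.8347, -2.1073, 1.3166)
step 8: x0=(-0.7014, -1.6401, 1.6439) x1=(0.1315, -1.8939, 1.5028) x2=(-1.7638, -0.2558, 0.9649) x3=(1.5251, 0.5867, -1.6326) x4=(1.8169, -2.1273, 1.2853)
step 9: x0=(-0.6885, -1.6028, 1.6390) x1=(0.1972, -1.8930, 1.5204) x2=(-1.7821, -0.2440, 0.9240) x3=(1.4888, 0.5754, -1.5930) x4=(1.8007, -2.1475, 1.2536)
step 10: x0=(-0.6771, -1.5653, 1.6345) x1=(0.2657, -1.8932, 1.5377) x2=(-1.8011, -0.2314, 0.8827) x3=(1.4524, 0.5640, -1.5531) x4=(1.7862, -2.1679, 1.2216)
step 11: x0=(-0.6671, -1.5275, 1.6302) x1=(0.3365, -1.8944, 1.5549) x2=(-1.8207, -0.2182, 0.8409) x3=(1.4159, 0.5523, -1.5129) x4=(1.7735, -2.1886, 1.1891)
step 12: x0=(-0.6581, -1.4894, 1.6261) x1=(0.4090, -1.8965, 1.5722) x2=(-1.8408, -0.2044, 0.7988) x3=(1.3792, 0.5404, -1.4724) x4=(1.7627, -2.2096, 1.1561)
step 13: x0=(-0.6501, -1.4511, 1.6222) x1=(0.4828, -1.8993, 1.5897) x2=(-1.8615, -0.1899, 0.7563) x3=(1.3424, 0.5283, -1.4315) x4=(1.7539, -2.2310, 1.1225)
step 14: x0=(-0.6429, -1.4126, 1.6186) x1=(0.5574, -1.9026, 1.6078) x2=(-1.8828, -0.1748, 0.7133) x3=(1.3054, 0.5160, -1.3904) x4=(1.7470, -2.2528, 1.0880)
step 15: x0=(-0.6364, -1.3739, 1.6150) x1=(0.6326, -1.9062, 1.6264) x2=(-1.9045, -0.1591, 0.6700) x3=(1.2683, 0.5034, -1.3490) x4=(1.7423, -2.2752, 1.0527)
step 16: x0=(-0.6306, -1.3350, 1.6117) x1=(0.7080, -1.9099, 1.6459) x2=(-1.9268, -0.1430, 0.6262) x3=(1.2310, 0.4906, -1.3072) x4=(1.7397, -2.2982, 1.0164)
step 17: x0=(-0.6253, -1.2959, 1.6084) x1=(0.7834, -1.9137, 1.6664) x2=(-1.9495, -0.1263, 0.5821) x3=(1.1935, 0.4775, -1.2651) x4=(1.7391, -2.3218, 0.9788)
step 18: x0=(-0.6205, -1.2566, 1.6053) x1=(0.8587, -1.9174, 1.6881) x2=(-1.9727, -0.1091, 0.5375) x3=(1.1559, 0.4642, -1.2227) x4=(1.7406, -2.3462, 0.9399)
step 19: x0=(-0.6161, -1.2172, 1.6023) x1=(0.9338, -1.9207, 1.7110) x2=(-1.9963, -0.0915, 0.4925) x3=(1.1181, 0.4506, -1.1799) x4=(1.7441, -2.3713, 0.8996)
step 20: x0=(-0.6120, -1.1776, 1.5994) x1=(1.0088, -1.9237, 1.7355) x2=(-2.0203, -0.0734, 0.4471) x3=(1.0801, 0.4367, -1.1367) x4=(1.7493, -2.3973, 0.8576)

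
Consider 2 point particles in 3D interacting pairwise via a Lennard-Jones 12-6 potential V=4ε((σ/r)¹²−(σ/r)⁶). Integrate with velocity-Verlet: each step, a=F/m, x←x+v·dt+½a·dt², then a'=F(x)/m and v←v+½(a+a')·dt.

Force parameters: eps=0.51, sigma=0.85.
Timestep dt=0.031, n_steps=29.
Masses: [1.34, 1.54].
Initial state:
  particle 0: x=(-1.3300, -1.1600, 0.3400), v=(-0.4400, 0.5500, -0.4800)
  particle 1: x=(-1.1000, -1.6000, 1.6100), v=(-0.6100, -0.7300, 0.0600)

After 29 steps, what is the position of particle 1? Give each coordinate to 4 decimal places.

(-1.6550, -2.2355, 1.6199)

step 0: x0=(-1.3300, -1.1600, 0.3400) x1=(-1.1000, -1.6000, 1.6100)
step 1: x0=(-1.3436, -1.1430, 0.3253) x1=(-1.1189, -1.6226, 1.6117)
step 2: x0=(-1.3572, -1.1261, 0.3108) x1=(-1.1379, -1.6451, 1.6132)
step 3: x0=(-1.3707, -1.1093, 0.2966) x1=(-1.1569, -1.6675, 1.6145)
step 4: x0=(-1.3842, -1.0926, 0.2826) x1=(-1.1760, -1.6898, 1.6156)
step 5: x0=(-1.3977, -1.0760, 0.2688) x1=(-1.1950, -1.7121, 1.6165)
step 6: x0=(-1.4111, -1.0594, 0.2551) x1=(-1.2141, -1.7343, 1.6173)
step 7: x0=(-1.4245, -1.0429, 0.2416) x1=(-1.2332, -1.7564, 1.6180)
step 8: x0=(-1.4379, -1.0265, 0.2282) x1=(-1.2523, -1.7785, 1.6186)
step 9: x0=(-1.4513, -1.0101, 0.2149) x1=(-1.2715, -1.8005, 1.6191)
step 10: x0=(-1.4647, -0.9938, 0.2017) x1=(-1.2906, -1.8225, 1.6195)
step 11: x0=(-1.4780, -0.9776, 0.1886) x1=(-1.3098, -1.8445, 1.6198)
step 12: x0=(-1.4914, -0.9613, 0.1755) x1=(-1.3289, -1.8664, 1.6201)
step 13: x0=(-1.5047, -0.9452, 0.1625) x1=(-1.3481, -1.8883, 1.6203)
step 14: x0=(-1.5181, -0.9290, 0.1496) x1=(-1.3672, -1.9101, 1.6205)
step 15: x0=(-1.5314, -0.9129, 0.1367) x1=(-1.3864, -1.9319, 1.6206)
step 16: x0=(-1.5448, -0.8968, 0.1239) x1=(-1.4056, -1.9537, 1.6207)
step 17: x0=(-1.5581, -0.8808, 0.1111) x1=(-1.4248, -1.9755, 1.6207)
step 18: x0=(-1.5714, -0.8647, 0.0983) x1=(-1.4439, -1.9972, 1.6208)
step 19: x0=(-1.5847, -0.8487, 0.0855) x1=(-1.4631, -2.0190, 1.6208)
step 20: x0=(-1.5981, -0.8327, 0.0728) x1=(-1.4823, -2.0407, 1.6207)
step 21: x0=(-1.6114, -0.8167, 0.0601) x1=(-1.5015, -2.0624, 1.6207)
step 22: x0=(-1.6247, -0.8008, 0.0475) x1=(-1.5207, -2.0840, 1.6206)
step 23: x0=(-1.6380, -0.7848, 0.0348) x1=(-1.5399, -2.1057, 1.6206)
step 24: x0=(-1.6513, -0.7689, 0.0222) x1=(-1.5591, -2.1274, 1.6205)
step 25: x0=(-1.6647, -0.7530, 0.0095) x1=(-1.5783, -2.1490, 1.6204)
step 26: x0=(-1.6780, -0.7371, -0.0031) x1=(-1.5975, -2.1707, 1.6203)
step 27: x0=(-1.6913, -0.7212, -0.0157) x1=(-1.6166, -2.1923, 1.6201)
step 28: x0=(-1.7046, -0.7053, -0.0283) x1=(-1.6358, -2.2139, 1.6200)
step 29: x0=(-1.7179, -0.6894, -0.0409) x1=(-1.6550, -2.2355, 1.6199)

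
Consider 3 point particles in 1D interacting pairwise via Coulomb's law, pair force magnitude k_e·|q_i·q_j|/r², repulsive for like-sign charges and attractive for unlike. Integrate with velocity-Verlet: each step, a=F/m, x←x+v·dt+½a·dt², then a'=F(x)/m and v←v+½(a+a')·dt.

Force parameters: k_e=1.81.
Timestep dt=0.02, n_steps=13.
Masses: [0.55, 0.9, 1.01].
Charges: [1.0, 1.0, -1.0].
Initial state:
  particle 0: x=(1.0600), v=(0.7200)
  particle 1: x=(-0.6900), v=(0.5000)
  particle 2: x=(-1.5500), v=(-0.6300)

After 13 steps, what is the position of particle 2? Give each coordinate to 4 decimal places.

(-1.6346)

step 0: x0=(1.0600) x1=(-0.6900) x2=(-1.5500)
step 1: x0=(1.0745) x1=(-0.6807) x2=(-1.5621)
step 2: x0=(1.0893) x1=(-0.6726) x2=(-1.5731)
step 3: x0=(1.1043) x1=(-0.6659) x2=(-1.5832)
step 4: x0=(1.1195) x1=(-0.6603) x2=(-1.5923)
step 5: x0=(1.1350) x1=(-0.6559) x2=(-1.6004)
step 6: x0=(1.1507) x1=(-0.6527) x2=(-1.6077)
step 7: x0=(1.1666) x1=(-0.6506) x2=(-1.6141)
step 8: x0=(1.1828) x1=(-0.6496) x2=(-1.6196)
step 9: x0=(1.1992) x1=(-0.6497) x2=(-1.6243)
step 10: x0=(1.2158) x1=(-0.6509) x2=(-1.6282)
step 11: x0=(1.2326) x1=(-0.6531) x2=(-1.6312)
step 12: x0=(1.2496) x1=(-0.6565) x2=(-1.6333)
step 13: x0=(1.2669) x1=(-0.6609) x2=(-1.6346)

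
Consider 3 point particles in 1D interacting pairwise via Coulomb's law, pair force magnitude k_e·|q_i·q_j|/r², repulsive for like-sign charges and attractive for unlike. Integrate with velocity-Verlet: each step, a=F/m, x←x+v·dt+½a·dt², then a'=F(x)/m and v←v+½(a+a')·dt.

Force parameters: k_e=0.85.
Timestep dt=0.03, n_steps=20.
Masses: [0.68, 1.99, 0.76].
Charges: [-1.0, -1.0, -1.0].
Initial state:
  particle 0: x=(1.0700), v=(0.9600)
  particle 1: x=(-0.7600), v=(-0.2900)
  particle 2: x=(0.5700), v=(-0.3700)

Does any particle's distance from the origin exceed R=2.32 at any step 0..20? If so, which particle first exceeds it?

step 0: x0=(1.0700) x1=(-0.7600) x2=(0.5700)
step 1: x0=(1.1012) x1=(-0.7689) x2=(0.5572)
step 2: x0=(1.1366) x1=(-0.7781) x2=(0.5415)
step 3: x0=(1.1754) x1=(-0.7876) x2=(0.5236)
step 4: x0=(1.2171) x1=(-0.7974) x2=(0.5039)
step 5: x0=(1.2614) x1=(-0.8076) x2=(0.4828)
step 6: x0=(1.3078) x1=(-0.8181) x2=(0.4607)
step 7: x0=(1.3560) x1=(-0.8289) x2=(0.4377)
step 8: x0=(1.4057) x1=(-0.8400) x2=(0.4142)
step 9: x0=(1.4568) x1=(-0.8515) x2=(0.3903)
step 10: x0=(1.5092) x1=(-0.8632) x2=(0.3662)
step 11: x0=(1.5626) x1=(-0.8753) x2=(0.3420)
step 12: x0=(1.6169) x1=(-0.8877) x2=(0.3178)
step 13: x0=(1.6721) x1=(-0.9005) x2=(0.2937)
step 14: x0=(1.7280) x1=(-0.9135) x2=(0.2697)
step 15: x0=(1.7846) x1=(-0.9269) x2=(0.2460)
step 16: x0=(1.8419) x1=(-0.9407) x2=(0.2226)
step 17: x0=(1.8997) x1=(-0.9547) x2=(0.1996)
step 18: x0=(1.9581) x1=(-0.9691) x2=(0.1770)
step 19: x0=(2.0169) x1=(-0.9839) x2=(0.1548)
step 20: x0=(2.0762) x1=(-0.9989) x2=(0.1331)

no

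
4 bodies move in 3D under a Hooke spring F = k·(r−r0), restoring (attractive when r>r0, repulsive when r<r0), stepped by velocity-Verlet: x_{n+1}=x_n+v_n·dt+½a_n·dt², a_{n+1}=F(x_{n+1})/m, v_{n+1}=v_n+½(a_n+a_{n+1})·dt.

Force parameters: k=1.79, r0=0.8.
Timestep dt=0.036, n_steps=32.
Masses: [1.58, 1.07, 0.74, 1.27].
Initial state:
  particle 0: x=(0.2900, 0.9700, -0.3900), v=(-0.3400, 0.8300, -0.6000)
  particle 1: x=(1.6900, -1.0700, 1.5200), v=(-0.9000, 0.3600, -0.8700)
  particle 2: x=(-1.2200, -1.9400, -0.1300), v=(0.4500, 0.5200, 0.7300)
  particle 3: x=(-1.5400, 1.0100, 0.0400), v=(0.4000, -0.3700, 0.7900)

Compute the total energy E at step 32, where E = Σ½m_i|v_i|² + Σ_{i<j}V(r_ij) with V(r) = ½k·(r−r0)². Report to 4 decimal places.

step 0: x0=(0.2900, 0.9700, -0.3900) x1=(1.6900, -1.0700, 1.5200) x2=(-1.2200, -1.9400, -0.1300) x3=(-1.5400, 1.0100, 0.0400)
step 1: x0=(0.2769, 0.9972, -0.4102) x1=(1.6512, -1.0543, 1.4845) x2=(-1.1989, -1.9134, -0.1018) x3=(-1.5220, 0.9932, 0.0692)
step 2: x0=(0.2622, 1.0189, -0.4277) x1=(1.6000, -1.0332, 1.4408) x2=(-1.1682, -1.8712, -0.0702) x3=(-1.4971, 0.9695, 0.0997)
step 3: x0=(0.2459, 1.0351, -0.4422) x1=(1.5368, -1.0066, 1.3894) x2=(-1.1283, -1.8138, -0.0355) x3=(-1.4655, 0.9392, 0.1314)
step 4: x0=(0.2280, 1.0459, -0.4539) x1=(1.4620, -0.9748, 1.3305) x2=(-1.0797, -1.7417, 0.0019) x3=(-1.4273, 0.9026, 0.1642)
step 5: x0=(0.2088, 1.0514, -0.4626) x1=(1.3764, -0.9379, 1.2648) x2=(-1.0230, -1.6555, 0.0417) x3=(-1.3830, 0.8601, 0.1977)
step 6: x0=(0.1881, 1.0517, -0.4685) x1=(1.2807, -0.8959, 1.1927) x2=(-0.9589, -1.5561, 0.0835) x3=(-1.3327, 0.8121, 0.2320)
step 7: x0=(0.1663, 1.0470, -0.4715) x1=(1.1756, -0.8491, 1.1148) x2=(-0.8881, -1.4444, 0.1266) x3=(-1.2769, 0.7591, 0.2666)
step 8: x0=(0.1432, 1.0375, -0.4716) x1=(1.0621, -0.7977, 1.0317) x2=(-0.8115, -1.3214, 0.1708) x3=(-1.2160, 0.7016, 0.3016)
step 9: x0=(0.1192, 1.0236, -0.4691) x1=(0.9412, -0.7420, 0.9441) x2=(-0.7299, -1.1884, 0.2155) x3=(-1.1504, 0.6402, 0.3367)
step 10: x0=(0.0941, 1.0054, -0.4639) x1=(0.8139, -0.6822, 0.8526) x2=(-0.6442, -1.0466, 0.2603) x3=(-1.0806, 0.5755, 0.3717)
step 11: x0=(0.0683, 0.9834, -0.4562) x1=(0.6813, -0.6187, 0.7580) x2=(-0.5555, -0.8974, 0.3047) x3=(-1.0071, 0.5081, 0.4065)
step 12: x0=(0.0417, 0.9579, -0.4461) x1=(0.5445, -0.5517, 0.6608) x2=(-0.4646, -0.7421, 0.3483) x3=(-0.9305, 0.4386, 0.4408)
step 13: x0=(0.0145, 0.9292, -0.4338) x1=(0.4048, -0.4818, 0.5618) x2=(-0.3725, -0.5821, 0.3909) x3=(-0.8512, 0.3677, 0.4746)
step 14: x0=(-0.0132, 0.8979, -0.4195) x1=(0.2633, -0.4093, 0.4616) x2=(-0.2801, -0.4188, 0.4321) x3=(-0.7701, 0.2961, 0.5078)
step 15: x0=(-0.0413, 0.8644, -0.4033) x1=(0.1213, -0.3348, 0.3604) x2=(-0.1882, -0.2533, 0.4720) x3=(-0.6876, 0.2244, 0.5402)
step 16: x0=(-0.0699, 0.8289, -0.3856) x1=(-0.0203, -0.2591, 0.2583) x2=(-0.0973, -0.0862, 0.5110) x3=(-0.6045, 0.1531, 0.5719)
step 17: x0=(-0.0987, 0.7920, -0.3665) x1=(-0.1617, -0.1832, 0.1548) x2=(-0.0059, 0.0826, 0.5502) x3=(-0.5214, 0.0824, 0.6030)
step 18: x0=(-0.1277, 0.7540, -0.3462) x1=(-0.3031, -0.1073, 0.0502) x2=(0.0865, 0.2525, 0.5891) x3=(-0.4387, 0.0124, 0.6337)
step 19: x0=(-0.1569, 0.7151, -0.3250) x1=(-0.4443, -0.0311, -0.0550) x2=(0.1794, 0.4232, 0.6273) x3=(-0.3563, -0.0573, 0.6642)
step 20: x0=(-0.1860, 0.6757, -0.3028) x1=(-0.5852, 0.0454, -0.1601) x2=(0.2718, 0.5940, 0.6643) x3=(-0.2738, -0.1265, 0.6941)
step 21: x0=(-0.2150, 0.6359, -0.2798) x1=(-0.7254, 0.1223, -0.2642) x2=(0.3626, 0.7639, 0.6996) x3=(-0.1912, -0.1950, 0.7230)
step 22: x0=(-0.2437, 0.5957, -0.2557) x1=(-0.8641, 0.1995, -0.3666) x2=(0.4507, 0.9319, 0.7324) x3=(-0.1087, -0.2623, 0.7507)
step 23: x0=(-0.2718, 0.5552, -0.2305) x1=(-1.0006, 0.2770, -0.4665) x2=(0.5350, 1.0967, 0.7621) x3=(-0.0265, -0.3277, 0.7768)
step 24: x0=(-0.2994, 0.5146, -0.2042) x1=(-1.1339, 0.3551, -0.5634) x2=(0.6143, 1.2570, 0.7882) x3=(0.0551, -0.3906, 0.8009)
step 25: x0=(-0.3262, 0.4738, -0.1765) x1=(-1.2629, 0.4335, -0.6565) x2=(0.6877, 1.4116, 0.8100) x3=(0.1357, -0.4503, 0.8227)
step 26: x0=(-0.3522, 0.4332, -0.1476) x1=(-1.3865, 0.5122, -0.7451) x2=(0.7541, 1.5590, 0.8269) x3=(0.2149, -0.5063, 0.8420)
step 27: x0=(-0.3775, 0.3929, -0.1175) x1=(-1.5037, 0.5909, -0.8284) x2=(0.8127, 1.6980, 0.8386) x3=(0.2922, -0.5579, 0.8585)
step 28: x0=(-0.4019, 0.3533, -0.0863) x1=(-1.6134, 0.6696, -0.9059) x2=(0.8625, 1.8274, 0.8447) x3=(0.3673, -0.6044, 0.8719)
step 29: x0=(-0.4254, 0.3145, -0.0541) x1=(-1.7147, 0.7477, -0.9769) x2=(0.9030, 1.9459, 0.8449) x3=(0.4396, -0.6455, 0.8821)
step 30: x0=(-0.4480, 0.2769, -0.0211) x1=(-1.8068, 0.8251, -1.0408) x2=(0.9335, 2.0526, 0.8389) x3=(0.5089, -0.6804, 0.8888)
step 31: x0=(-0.4696, 0.2408, 0.0126) x1=(-1.8888, 0.9015, -1.0972) x2=(0.9535, 2.1465, 0.8267) x3=(0.5745, -0.7088, 0.8919)
step 32: x0=(-0.4902, 0.2064, 0.0469) x1=(-1.9601, 0.9764, -1.1455) x2=(0.9627, 2.2268, 0.8082) x3=(0.6362, -0.7303, 0.8913)
step 0 velocities: v0=(-0.3400, 0.8300, -0.6000) v1=(-0.9000, 0.3600, -0.8700) v2=(0.4500, 0.5200, 0.7300) v3=(0.4000, -0.3700, 0.7900)
step 0: KE=2.7846, PE=31.8149, E=34.5994
step 32 velocities: v0=(-0.5582, -0.9268, 0.9566) v1=(-1.8223, 2.0557, -1.2270) v2=(0.0999, 2.0334, -0.6012) v3=(1.6525, -0.4948, -0.0701)
step 32: KE=10.0506, PE=24.5368, E=34.5874

34.5874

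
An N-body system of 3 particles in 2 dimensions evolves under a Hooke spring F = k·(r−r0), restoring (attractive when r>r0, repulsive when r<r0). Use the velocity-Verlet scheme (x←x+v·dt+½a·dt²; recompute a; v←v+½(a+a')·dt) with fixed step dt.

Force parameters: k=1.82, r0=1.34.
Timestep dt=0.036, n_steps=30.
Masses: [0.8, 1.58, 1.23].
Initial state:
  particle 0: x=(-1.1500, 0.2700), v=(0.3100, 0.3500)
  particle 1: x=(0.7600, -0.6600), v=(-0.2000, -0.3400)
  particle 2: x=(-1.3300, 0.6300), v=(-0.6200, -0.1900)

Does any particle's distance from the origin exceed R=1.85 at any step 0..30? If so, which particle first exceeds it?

no

step 0: x0=(-1.1500, 0.2700) x1=(0.7600, -0.6600) x2=(-1.3300, 0.6300)
step 1: x0=(-1.1372, 0.2809) x1=(0.7516, -0.6715) x2=(-1.3518, 0.6234)
step 2: x0=(-1.1209, 0.2883) x1=(0.7407, -0.6817) x2=(-1.3727, 0.6172)
step 3: x0=(-1.1009, 0.2926) x1=(0.7273, -0.6904) x2=(-1.3929, 0.6112)
step 4: x0=(-1.0772, 0.2939) x1=(0.7115, -0.6977) x2=(-1.4123, 0.6054)
step 5: x0=(-1.0498, 0.2924) x1=(0.6933, -0.7036) x2=(-1.4311, 0.5996)
step 6: x0=(-1.0187, 0.2884) x1=(0.6728, -0.7081) x2=(-1.4493, 0.5936)
step 7: x0=(-0.9841, 0.2820) x1=(0.6501, -0.7113) x2=(-1.4668, 0.5874)
step 8: x0=(-0.9461, 0.2736) x1=(0.6251, -0.7131) x2=(-1.4838, 0.5809)
step 9: x0=(-0.9050, 0.2633) x1=(0.5980, -0.7136) x2=(-1.5001, 0.5739)
step 10: x0=(-0.8611, 0.2513) x1=(0.5690, -0.7128) x2=(-1.5157, 0.5663)
step 11: x0=(-0.8145, 0.2380) x1=(0.5381, -0.7109) x2=(-1.5305, 0.5582)
step 12: x0=(-0.7658, 0.2234) x1=(0.5054, -0.7079) x2=(-1.5446, 0.5494)
step 13: x0=(-0.7151, 0.2079) x1=(0.4711, -0.7038) x2=(-1.5578, 0.5399)
step 14: x0=(-0.6628, 0.1916) x1=(0.4352, -0.6987) x2=(-1.5700, 0.5296)
step 15: x0=(-0.6094, 0.1748) x1=(0.3980, -0.6929) x2=(-1.5813, 0.5186)
step 16: x0=(-0.5551, 0.1577) x1=(0.3596, -0.6862) x2=(-1.5915, 0.5068)
step 17: x0=(-0.5003, 0.1405) x1=(0.3200, -0.6789) x2=(-1.6006, 0.4943)
step 18: x0=(-0.4454, 0.1236) x1=(0.2795, -0.6711) x2=(-1.6086, 0.4809)
step 19: x0=(-0.3907, 0.1072) x1=(0.2381, -0.6629) x2=(-1.6154, 0.4667)
step 20: x0=(-0.3364, 0.0914) x1=(0.1960, -0.6545) x2=(-1.6209, 0.4517)
step 21: x0=(-0.2829, 0.0767) x1=(0.1533, -0.6460) x2=(-1.6251, 0.4360)
step 22: x0=(-0.2302, 0.0633) x1=(0.1100, -0.6375) x2=(-1.6281, 0.4194)
step 23: x0=(-0.1786, 0.0515) x1=(0.0662, -0.6292) x2=(-1.6297, 0.4022)
step 24: x0=(-0.1280, 0.0414) x1=(0.0218, -0.6213) x2=(-1.6300, 0.3842)
step 25: x0=(-0.0784, 0.0334) x1=(-0.0230, -0.6140) x2=(-1.6289, 0.3655)
step 26: x0=(-0.0297, 0.0276) x1=(-0.0685, -0.6072) x2=(-1.6265, 0.3462)
step 27: x0=(0.0183, 0.0240) x1=(-0.1146, -0.6011) x2=(-1.6227, 0.3263)
step 28: x0=(0.0658, 0.0226) x1=(-0.1616, -0.5956) x2=(-1.6176, 0.3059)
step 29: x0=(0.1129, 0.0233) x1=(-0.2093, -0.5909) x2=(-1.6112, 0.2850)
step 30: x0=(0.1597, 0.0258) x1=(-0.2579, -0.5867) x2=(-1.6036, 0.2636)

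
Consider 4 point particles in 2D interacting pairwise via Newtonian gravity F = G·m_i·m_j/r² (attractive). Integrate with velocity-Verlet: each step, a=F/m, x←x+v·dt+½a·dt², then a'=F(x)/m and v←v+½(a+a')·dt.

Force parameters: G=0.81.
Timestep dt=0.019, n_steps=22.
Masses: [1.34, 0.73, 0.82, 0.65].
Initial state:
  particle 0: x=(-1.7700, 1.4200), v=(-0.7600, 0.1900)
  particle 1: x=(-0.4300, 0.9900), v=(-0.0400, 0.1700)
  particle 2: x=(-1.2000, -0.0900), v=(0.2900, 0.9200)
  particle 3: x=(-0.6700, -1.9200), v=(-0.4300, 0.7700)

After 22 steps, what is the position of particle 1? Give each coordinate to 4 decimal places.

(-0.5131, 1.0347)

step 0: x0=(-1.7700, 1.4200) x1=(-0.4300, 0.9900) x2=(-1.2000, -0.0900) x3=(-0.6700, -1.9200)
step 1: x0=(-1.7844, 1.4235) x1=(-0.4309, 0.9932) x2=(-1.1945, -0.0724) x3=(-0.6782, -1.9053)
step 2: x0=(-1.7986, 1.4270) x1=(-0.4321, 0.9963) x2=(-1.1889, -0.0547) x3=(-0.6864, -1.8905)
step 3: x0=(-1.8127, 1.4302) x1=(-0.4335, 0.9993) x2=(-1.1833, -0.0367) x3=(-0.6946, -1.8756)
step 4: x0=(-1.8266, 1.4334) x1=(-0.4352, 1.0023) x2=(-1.1777, -0.0185) x3=(-0.7029, -1.8605)
step 5: x0=(-1.8405, 1.4364) x1=(-0.4372, 1.0052) x2=(-1.1721, -0.0002) x3=(-0.7112, -1.8454)
step 6: x0=(-1.8541, 1.4393) x1=(-0.4394, 1.0079) x2=(-1.1664, 0.0184) x3=(-0.7195, -1.8301)
step 7: x0=(-1.8677, 1.4420) x1=(-0.4419, 1.0106) x2=(-1.1607, 0.0371) x3=(-0.7278, -1.8147)
step 8: x0=(-1.8810, 1.4447) x1=(-0.4447, 1.0132) x2=(-1.1550, 0.0561) x3=(-0.7362, -1.7991)
step 9: x0=(-1.8943, 1.4472) x1=(-0.4477, 1.0156) x2=(-1.1492, 0.0753) x3=(-0.7445, -1.7835)
step 10: x0=(-1.9074, 1.4495) x1=(-0.4510, 1.0179) x2=(-1.1434, 0.0947) x3=(-0.7529, -1.7677)
step 11: x0=(-1.9204, 1.4518) x1=(-0.4546, 1.0202) x2=(-1.1376, 0.1143) x3=(-0.7614, -1.7518)
step 12: x0=(-1.9332, 1.4539) x1=(-0.4584, 1.0223) x2=(-1.1318, 0.1341) x3=(-0.7698, -1.7358)
step 13: x0=(-1.9459, 1.4559) x1=(-0.4626, 1.0242) x2=(-1.1259, 0.1542) x3=(-0.7783, -1.7196)
step 14: x0=(-1.9584, 1.4577) x1=(-0.4670, 1.0260) x2=(-1.1200, 0.1745) x3=(-0.7868, -1.7033)
step 15: x0=(-1.9708, 1.4594) x1=(-0.4717, 1.0277) x2=(-1.1141, 0.1950) x3=(-0.7953, -1.6869)
step 16: x0=(-1.9830, 1.4611) x1=(-0.4767, 1.0292) x2=(-1.1081, 0.2158) x3=(-0.8038, -1.6704)
step 17: x0=(-1.9951, 1.4625) x1=(-0.4820, 1.0306) x2=(-1.1021, 0.2368) x3=(-0.8123, -1.6538)
step 18: x0=(-2.0070, 1.4639) x1=(-0.4876, 1.0318) x2=(-1.0961, 0.2580) x3=(-0.8209, -1.6370)
step 19: x0=(-2.0188, 1.4651) x1=(-0.4935, 1.0328) x2=(-1.0900, 0.2796) x3=(-0.8295, -1.6201)
step 20: x0=(-2.0304, 1.4662) x1=(-0.4997, 1.0337) x2=(-1.0839, 0.3013) x3=(-0.8381, -1.6030)
step 21: x0=(-2.0419, 1.4672) x1=(-0.5062, 1.0343) x2=(-1.0778, 0.3234) x3=(-0.8467, -1.5859)
step 22: x0=(-2.0532, 1.4681) x1=(-0.5131, 1.0347) x2=(-1.0715, 0.3458) x3=(-0.8553, -1.5686)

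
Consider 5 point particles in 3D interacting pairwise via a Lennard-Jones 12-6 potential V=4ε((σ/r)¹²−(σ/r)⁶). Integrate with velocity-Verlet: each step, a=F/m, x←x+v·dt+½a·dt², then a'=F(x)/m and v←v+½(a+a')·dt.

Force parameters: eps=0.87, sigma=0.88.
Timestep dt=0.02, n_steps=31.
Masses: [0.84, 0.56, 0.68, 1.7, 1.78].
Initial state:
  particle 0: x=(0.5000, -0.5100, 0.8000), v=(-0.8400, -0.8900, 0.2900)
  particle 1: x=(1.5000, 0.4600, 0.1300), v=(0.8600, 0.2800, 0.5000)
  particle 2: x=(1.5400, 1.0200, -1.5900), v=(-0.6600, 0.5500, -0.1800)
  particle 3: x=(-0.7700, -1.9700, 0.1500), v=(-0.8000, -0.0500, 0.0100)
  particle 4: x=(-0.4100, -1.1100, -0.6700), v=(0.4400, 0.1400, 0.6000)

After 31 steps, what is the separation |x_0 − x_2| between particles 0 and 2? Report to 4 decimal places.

step 0: x0=(0.5000, -0.5100, 0.8000) x1=(1.5000, 0.4600, 0.1300) x2=(1.5400, 1.0200, -1.5900) x3=(-0.7700, -1.9700, 0.1500) x4=(-0.4100, -1.1100, -0.6700)
step 1: x0=(0.4832, -0.5278, 0.8057) x1=(1.5171, 0.4655, 0.1400) x2=(1.5268, 1.0310, -1.5936) x3=(-0.7859, -1.9709, 0.1501) x4=(-0.4012, -1.1073, -0.6579)
step 2: x0=(0.4665, -0.5454, 0.8113) x1=(1.5340, 0.4709, 0.1500) x2=(1.5136, 1.0419, -1.5970) x3=(-0.8018, -1.9715, 0.1499) x4=(-0.3926, -1.1049, -0.6455)
step 3: x0=(0.4499, -0.5631, 0.8167) x1=(1.5508, 0.4761, 0.1601) x2=(1.5004, 1.0529, -1.6004) x3=(-0.8174, -1.9718, 0.1495) x4=(-0.3840, -1.1027, -0.6328)
step 4: x0=(0.4333, -0.5807, 0.8220) x1=(1.5674, 0.4813, 0.1701) x2=(1.4872, 1.0638, -1.6038) x3=(-0.8330, -1.9718, 0.1489) x4=(-0.3755, -1.1007, -0.6199)
step 5: x0=(0.4166, -0.5983, 0.8272) x1=(1.5839, 0.4864, 0.1801) x2=(1.4740, 1.0746, -1.6070) x3=(-0.8484, -1.9716, 0.1481) x4=(-0.3672, -1.0989, -0.6068)
step 6: x0=(0.4000, -0.6159, 0.8322) x1=(1.6003, 0.4914, 0.1901) x2=(1.4608, 1.0855, -1.6102) x3=(-0.8636, -1.9712, 0.1470) x4=(-0.3589, -1.0974, -0.5934)
step 7: x0=(0.3834, -0.6335, 0.8371) x1=(1.6165, 0.4963, 0.2000) x2=(1.4476, 1.0963, -1.6133) x3=(-0.8787, -1.9704, 0.1458) x4=(-0.3508, -1.0960, -0.5797)
step 8: x0=(0.3667, -0.6511, 0.8419) x1=(1.6327, 0.5012, 0.2099) x2=(1.4344, 1.1071, -1.6164) x3=(-0.8937, -1.9694, 0.1444) x4=(-0.3427, -1.0950, -0.5658)
step 9: x0=(0.3500, -0.6687, 0.8464) x1=(1.6488, 0.5060, 0.2198) x2=(1.4212, 1.1179, -1.6194) x3=(-0.9084, -1.9682, 0.1427) x4=(-0.3348, -1.0941, -0.5517)
step 10: x0=(0.3332, -0.6863, 0.8508) x1=(1.6649, 0.5108, 0.2297) x2=(1.4080, 1.1287, -1.6224) x3=(-0.9230, -1.9666, 0.1409) x4=(-0.3270, -1.0934, -0.5373)
step 11: x0=(0.3164, -0.7040, 0.8551) x1=(1.6808, 0.5155, 0.2395) x2=(1.3948, 1.1395, -1.6253) x3=(-0.9374, -1.9649, 0.1389) x4=(-0.3194, -1.0930, -0.5226)
step 12: x0=(0.2995, -0.7218, 0.8591) x1=(1.6967, 0.5202, 0.2493) x2=(1.3816, 1.1502, -1.6282) x3=(-0.9516, -1.9628, 0.1367) x4=(-0.3118, -1.0927, -0.5077)
step 13: x0=(0.2825, -0.7396, 0.8629) x1=(1.7126, 0.5249, 0.2591) x2=(1.3684, 1.1609, -1.6310) x3=(-0.9656, -1.9605, 0.1343) x4=(-0.3044, -1.0927, -0.4926)
step 14: x0=(0.2655, -0.7574, 0.8665) x1=(1.7283, 0.5296, 0.2688) x2=(1.3553, 1.1716, -1.6338) x3=(-0.9794, -1.9579, 0.1318) x4=(-0.2971, -1.0928, -0.4771)
step 15: x0=(0.2483, -0.7754, 0.8698) x1=(1.7441, 0.5342, 0.2785) x2=(1.3421, 1.1823, -1.6366) x3=(-0.9930, -1.9551, 0.1291) x4=(-0.2900, -1.0932, -0.4614)
step 16: x0=(0.2309, -0.7934, 0.8728) x1=(1.7598, 0.5389, 0.2882) x2=(1.3289, 1.1930, -1.6393) x3=(-1.0064, -1.9520, 0.1263) x4=(-0.2830, -1.0938, -0.4455)
step 17: x0=(0.2135, -0.8115, 0.8755) x1=(1.7754, 0.5435, 0.2978) x2=(1.3158, 1.2036, -1.6420) x3=(-1.0196, -1.9487, 0.1233) x4=(-0.2761, -1.0945, -0.4292)
step 18: x0=(0.1959, -0.8297, 0.8779) x1=(1.7911, 0.5481, 0.3075) x2=(1.3026, 1.2143, -1.6446) x3=(-1.0326, -1.9451, 0.1202) x4=(-0.2694, -1.0955, -0.4127)
step 19: x0=(0.1782, -0.8480, 0.8799) x1=(1.8067, 0.5527, 0.3170) x2=(1.2895, 1.2249, -1.6472) x3=(-1.0453, -1.9413, 0.1169) x4=(-0.2628, -1.0966, -0.3958)
step 20: x0=(0.1602, -0.8664, 0.8814) x1=(1.8222, 0.5573, 0.3266) x2=(1.2763, 1.2356, -1.6498) x3=(-1.0577, -1.9372, 0.1135) x4=(-0.2563, -1.0979, -0.3786)
step 21: x0=(0.1421, -0.8849, 0.8824) x1=(1.8377, 0.5618, 0.3361) x2=(1.2632, 1.2462, -1.6524) x3=(-1.0700, -1.9328, 0.1100) x4=(-0.2500, -1.0994, -0.3611)
step 22: x0=(0.1238, -0.9036, 0.8829) x1=(1.8532, 0.5664, 0.3457) x2=(1.2501, 1.2568, -1.6550) x3=(-1.0819, -1.9282, 0.1064) x4=(-0.2438, -1.1011, -0.3432)
step 23: x0=(0.1053, -0.9223, 0.8828) x1=(1.8687, 0.5710, 0.3552) x2=(1.2369, 1.2674, -1.6575) x3=(-1.0937, -1.9234, 0.1027) x4=(-0.2377, -1.1030, -0.3249)
step 24: x0=(0.0865, -0.9413, 0.8820) x1=(1.8841, 0.5755, 0.3646) x2=(1.2238, 1.2780, -1.6600) x3=(-1.1051, -1.9183, 0.0989) x4=(-0.2318, -1.1050, -0.3062)
step 25: x0=(0.0674, -0.9603, 0.8804) x1=(1.8996, 0.5801, 0.3741) x2=(1.2107, 1.2885, -1.6625) x3=(-1.1163, -1.9129, 0.0950) x4=(-0.2261, -1.1071, -0.2870)
step 26: x0=(0.0481, -0.9796, 0.8779) x1=(1.9150, 0.5846, 0.3835) x2=(1.1976, 1.2991, -1.6650) x3=(-1.1272, -1.9073, 0.0910) x4=(-0.2204, -1.1095, -0.2674)
step 27: x0=(0.0286, -0.9990, 0.8745) x1=(1.9304, 0.5892, 0.3929) x2=(1.1845, 1.3097, -1.6674) x3=(-1.1378, -1.9014, 0.0869) x4=(-0.2149, -1.1120, -0.2472)
step 28: x0=(0.0087, -1.0185, 0.8700) x1=(1.9457, 0.5937, 0.4023) x2=(1.1714, 1.3202, -1.6698) x3=(-1.1481, -1.8953, 0.0828) x4=(-0.2096, -1.1147, -0.2265)
step 29: x0=(-0.0115, -1.0382, 0.8644) x1=(1.9611, 0.5982, 0.4117) x2=(1.1583, 1.3308, -1.6723) x3=(-1.1581, -1.8890, 0.0786) x4=(-0.2043, -1.1175, -0.2052)
step 30: x0=(-0.0320, -1.0581, 0.8576) x1=(1.9764, 0.6028, 0.4211) x2=(1.1452, 1.3413, -1.6747) x3=(-1.1678, -1.8824, 0.0744) x4=(-0.1993, -1.1205, -0.1833)
step 31: x0=(-0.0527, -1.0781, 0.8497) x1=(1.9917, 0.6073, 0.4304) x2=(1.1321, 1.3519, -1.6771) x3=(-1.1772, -1.8755, 0.0702) x4=(-0.1944, -1.1236, -0.1608)

3.7004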